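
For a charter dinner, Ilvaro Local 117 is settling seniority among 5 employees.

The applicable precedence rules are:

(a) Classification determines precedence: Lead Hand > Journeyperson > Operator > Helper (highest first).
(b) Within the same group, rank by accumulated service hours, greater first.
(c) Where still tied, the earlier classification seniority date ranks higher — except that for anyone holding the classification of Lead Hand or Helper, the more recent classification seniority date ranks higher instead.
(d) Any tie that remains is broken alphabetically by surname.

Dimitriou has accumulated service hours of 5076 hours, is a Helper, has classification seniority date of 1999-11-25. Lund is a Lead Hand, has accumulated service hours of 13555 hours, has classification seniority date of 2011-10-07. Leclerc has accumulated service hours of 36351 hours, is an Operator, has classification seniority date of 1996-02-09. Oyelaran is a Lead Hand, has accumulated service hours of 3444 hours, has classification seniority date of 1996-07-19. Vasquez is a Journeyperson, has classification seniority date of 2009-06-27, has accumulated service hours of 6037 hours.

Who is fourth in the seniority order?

Leclerc

By classification: Lund and Oyelaran (Lead Hand); then Vasquez (Journeyperson); then Leclerc (Operator); then Dimitriou (Helper).
Among Lund and Oyelaran, by accumulated service hours (higher first): Lund (13555 hours) before Oyelaran (3444 hours).
Order: Lund, Oyelaran, Vasquez, Leclerc, Dimitriou.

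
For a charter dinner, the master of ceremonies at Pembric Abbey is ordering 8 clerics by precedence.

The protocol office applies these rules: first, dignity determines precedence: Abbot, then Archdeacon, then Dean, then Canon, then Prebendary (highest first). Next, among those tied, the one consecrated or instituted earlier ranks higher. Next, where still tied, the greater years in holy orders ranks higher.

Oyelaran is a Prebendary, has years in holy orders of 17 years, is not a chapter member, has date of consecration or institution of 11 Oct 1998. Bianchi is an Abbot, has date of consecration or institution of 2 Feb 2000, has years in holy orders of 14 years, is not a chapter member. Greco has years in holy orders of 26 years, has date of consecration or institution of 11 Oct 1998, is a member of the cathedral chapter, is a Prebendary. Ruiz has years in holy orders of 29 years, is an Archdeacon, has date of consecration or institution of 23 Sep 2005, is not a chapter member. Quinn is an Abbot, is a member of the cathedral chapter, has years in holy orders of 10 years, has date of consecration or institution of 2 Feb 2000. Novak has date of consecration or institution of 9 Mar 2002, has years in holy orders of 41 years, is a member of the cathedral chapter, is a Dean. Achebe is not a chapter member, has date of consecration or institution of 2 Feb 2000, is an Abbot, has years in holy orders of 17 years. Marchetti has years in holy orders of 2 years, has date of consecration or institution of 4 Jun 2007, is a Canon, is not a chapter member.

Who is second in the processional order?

By dignity: Achebe, Bianchi and Quinn (Abbot); then Ruiz (Archdeacon); then Novak (Dean); then Marchetti (Canon); then Greco and Oyelaran (Prebendary).
Achebe, Bianchi and Quinn all have date of consecration or institution 2 Feb 2000, so the next rule applies.
Among Achebe, Bianchi and Quinn, by years in holy orders (higher first): Achebe (17 years) before Bianchi (14 years) before Quinn (10 years).
Greco and Oyelaran both have date of consecration or institution 11 Oct 1998, so the next rule applies.
Among Greco and Oyelaran, by years in holy orders (higher first): Greco (26 years) before Oyelaran (17 years).
Order: Achebe, Bianchi, Quinn, Ruiz, Novak, Marchetti, Greco, Oyelaran.

Bianchi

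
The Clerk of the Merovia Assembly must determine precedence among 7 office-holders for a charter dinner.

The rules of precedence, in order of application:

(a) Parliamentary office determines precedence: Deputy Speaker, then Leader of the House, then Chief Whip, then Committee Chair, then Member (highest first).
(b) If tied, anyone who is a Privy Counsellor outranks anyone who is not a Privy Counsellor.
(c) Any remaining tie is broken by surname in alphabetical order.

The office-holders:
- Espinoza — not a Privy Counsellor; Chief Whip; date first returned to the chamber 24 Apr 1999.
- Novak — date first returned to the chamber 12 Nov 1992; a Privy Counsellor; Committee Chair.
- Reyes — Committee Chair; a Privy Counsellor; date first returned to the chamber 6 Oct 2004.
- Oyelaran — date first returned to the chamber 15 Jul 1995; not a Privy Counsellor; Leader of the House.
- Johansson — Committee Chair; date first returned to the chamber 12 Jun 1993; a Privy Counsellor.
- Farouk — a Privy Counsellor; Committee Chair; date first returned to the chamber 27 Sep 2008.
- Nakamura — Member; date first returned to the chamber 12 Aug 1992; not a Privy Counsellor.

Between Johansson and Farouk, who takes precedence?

By parliamentary office: Oyelaran (Leader of the House); then Espinoza (Chief Whip); then Farouk, Johansson, Novak and Reyes (Committee Chair); then Nakamura (Member).
Farouk, Johansson, Novak and Reyes are each a Privy Counsellor, so the next rule applies.
Among Farouk, Johansson, Novak and Reyes, alphabetically by surname: Farouk before Johansson before Novak before Reyes.
So Farouk takes precedence.

Farouk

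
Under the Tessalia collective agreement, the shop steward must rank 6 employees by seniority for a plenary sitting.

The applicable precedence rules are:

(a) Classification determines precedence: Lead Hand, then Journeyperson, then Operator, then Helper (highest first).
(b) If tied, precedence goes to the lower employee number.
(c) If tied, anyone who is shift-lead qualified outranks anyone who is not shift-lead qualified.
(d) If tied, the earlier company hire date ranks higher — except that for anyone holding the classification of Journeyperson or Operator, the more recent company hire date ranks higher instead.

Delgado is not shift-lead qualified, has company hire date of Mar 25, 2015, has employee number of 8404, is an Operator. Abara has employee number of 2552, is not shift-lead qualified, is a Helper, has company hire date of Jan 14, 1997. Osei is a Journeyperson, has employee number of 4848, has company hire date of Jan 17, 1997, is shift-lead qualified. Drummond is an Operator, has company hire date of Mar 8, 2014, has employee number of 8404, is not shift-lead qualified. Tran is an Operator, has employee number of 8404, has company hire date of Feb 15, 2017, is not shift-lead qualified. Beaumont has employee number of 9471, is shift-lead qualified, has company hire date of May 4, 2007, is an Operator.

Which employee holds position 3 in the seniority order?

By classification: Osei (Journeyperson); then Tran, Delgado, Drummond and Beaumont (Operator); then Abara (Helper).
Among Tran, Delgado, Drummond and Beaumont, by employee number (lower first): Tran, Delgado and Drummond (8404) before Beaumont (9471).
Tran, Delgado and Drummond are each not shift-lead qualified, so the next rule applies.
Among Tran, Delgado and Drummond, by company hire date (later first) (reversed rule for this group): Tran (Feb 15, 2017) before Delgado (Mar 25, 2015) before Drummond (Mar 8, 2014).
Order: Osei, Tran, Delgado, Drummond, Beaumont, Abara.

Delgado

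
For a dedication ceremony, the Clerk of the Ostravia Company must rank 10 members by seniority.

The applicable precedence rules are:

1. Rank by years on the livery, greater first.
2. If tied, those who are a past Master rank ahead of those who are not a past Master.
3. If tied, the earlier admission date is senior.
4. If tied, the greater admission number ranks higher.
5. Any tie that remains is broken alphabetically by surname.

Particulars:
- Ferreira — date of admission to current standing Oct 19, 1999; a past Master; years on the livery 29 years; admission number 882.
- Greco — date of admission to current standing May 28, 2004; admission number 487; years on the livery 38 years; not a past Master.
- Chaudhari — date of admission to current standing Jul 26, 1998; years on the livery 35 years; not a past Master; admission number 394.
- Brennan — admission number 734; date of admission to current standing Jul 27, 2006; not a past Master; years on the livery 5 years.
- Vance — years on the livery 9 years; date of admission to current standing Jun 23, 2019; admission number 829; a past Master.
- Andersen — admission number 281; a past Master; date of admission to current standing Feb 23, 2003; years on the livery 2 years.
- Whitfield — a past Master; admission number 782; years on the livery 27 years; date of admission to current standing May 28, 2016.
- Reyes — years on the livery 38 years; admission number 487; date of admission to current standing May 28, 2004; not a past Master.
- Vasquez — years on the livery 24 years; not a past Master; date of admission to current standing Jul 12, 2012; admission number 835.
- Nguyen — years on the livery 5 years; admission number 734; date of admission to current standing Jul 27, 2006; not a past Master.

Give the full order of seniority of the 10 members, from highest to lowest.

By years on the livery (higher first): Greco and Reyes (both 38 years); then Chaudhari (35 years); then Ferreira (29 years); then Whitfield (27 years); then Vasquez (24 years); then Vance (9 years); then Brennan and Nguyen (both 5 years); then Andersen (2 years).
Greco and Reyes are each not a past Master, so the next rule applies.
Greco and Reyes both have date of admission to current standing May 28, 2004, so the next rule applies.
Greco and Reyes both have admission number 487, so the next rule applies.
Among Greco and Reyes, alphabetically by surname: Greco before Reyes.
Brennan and Nguyen are each not a past Master, so the next rule applies.
Brennan and Nguyen both have date of admission to current standing Jul 27, 2006, so the next rule applies.
Brennan and Nguyen both have admission number 734, so the next rule applies.
Among Brennan and Nguyen, alphabetically by surname: Brennan before Nguyen.
Full order: Greco, Reyes, Chaudhari, Ferreira, Whitfield, Vasquez, Vance, Brennan, Nguyen, Andersen.

Greco, Reyes, Chaudhari, Ferreira, Whitfield, Vasquez, Vance, Brennan, Nguyen, Andersen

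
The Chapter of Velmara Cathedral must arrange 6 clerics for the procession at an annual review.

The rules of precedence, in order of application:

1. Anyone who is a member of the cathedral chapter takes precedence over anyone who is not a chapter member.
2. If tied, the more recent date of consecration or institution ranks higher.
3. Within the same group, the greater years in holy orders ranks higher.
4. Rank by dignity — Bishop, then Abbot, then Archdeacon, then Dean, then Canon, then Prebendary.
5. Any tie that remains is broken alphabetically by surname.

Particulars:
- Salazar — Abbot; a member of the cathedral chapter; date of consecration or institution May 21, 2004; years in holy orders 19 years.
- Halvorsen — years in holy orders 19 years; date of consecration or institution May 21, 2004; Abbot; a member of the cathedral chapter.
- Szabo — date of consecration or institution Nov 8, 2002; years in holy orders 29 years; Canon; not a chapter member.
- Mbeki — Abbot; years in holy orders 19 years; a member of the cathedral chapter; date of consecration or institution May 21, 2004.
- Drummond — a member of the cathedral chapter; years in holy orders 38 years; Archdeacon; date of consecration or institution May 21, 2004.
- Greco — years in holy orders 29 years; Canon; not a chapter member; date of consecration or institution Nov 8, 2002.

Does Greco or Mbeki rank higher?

Mbeki

By the first rule: Drummond, Halvorsen, Mbeki and Salazar (each a member of the cathedral chapter); then Greco and Szabo (both not a chapter member).
Drummond, Halvorsen, Mbeki and Salazar all have date of consecration or institution May 21, 2004, so the next rule applies.
Among Drummond, Halvorsen, Mbeki and Salazar, by years in holy orders (higher first): Drummond (38 years) before Halvorsen, Mbeki and Salazar (19 years).
Halvorsen, Mbeki and Salazar are each Abbot, so the next rule applies.
Among Halvorsen, Mbeki and Salazar, alphabetically by surname: Halvorsen before Mbeki before Salazar.
Greco and Szabo both have date of consecration or institution Nov 8, 2002, so the next rule applies.
Greco and Szabo both have years in holy orders 29 years, so the next rule applies.
Greco and Szabo are each Canon, so the next rule applies.
Among Greco and Szabo, alphabetically by surname: Greco before Szabo.
So Mbeki takes precedence.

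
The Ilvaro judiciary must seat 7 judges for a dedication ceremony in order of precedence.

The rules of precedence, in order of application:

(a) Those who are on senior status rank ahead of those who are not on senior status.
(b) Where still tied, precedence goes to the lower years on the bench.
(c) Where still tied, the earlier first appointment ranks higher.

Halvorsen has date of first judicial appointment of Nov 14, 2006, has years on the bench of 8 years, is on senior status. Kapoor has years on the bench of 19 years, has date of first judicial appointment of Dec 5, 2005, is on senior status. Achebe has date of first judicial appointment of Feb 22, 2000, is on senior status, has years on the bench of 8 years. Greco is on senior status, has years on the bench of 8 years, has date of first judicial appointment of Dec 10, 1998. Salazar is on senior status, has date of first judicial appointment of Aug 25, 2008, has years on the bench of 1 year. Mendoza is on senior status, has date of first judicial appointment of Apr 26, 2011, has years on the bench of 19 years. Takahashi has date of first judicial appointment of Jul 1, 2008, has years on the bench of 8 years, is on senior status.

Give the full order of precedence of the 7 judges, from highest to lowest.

By the first rule: Salazar, Greco, Achebe, Halvorsen, Takahashi, Kapoor and Mendoza (each on senior status).
Among Salazar, Greco, Achebe, Halvorsen, Takahashi, Kapoor and Mendoza, by years on the bench (lower first): Salazar (1 year) before Greco, Achebe, Halvorsen and Takahashi (8 years) before Kapoor and Mendoza (19 years).
Among Greco, Achebe, Halvorsen and Takahashi, by date of first judicial appointment (earlier first): Greco (Dec 10, 1998) before Achebe (Feb 22, 2000) before Halvorsen (Nov 14, 2006) before Takahashi (Jul 1, 2008).
Among Kapoor and Mendoza, by date of first judicial appointment (earlier first): Kapoor (Dec 5, 2005) before Mendoza (Apr 26, 2011).
Full order: Salazar, Greco, Achebe, Halvorsen, Takahashi, Kapoor, Mendoza.

Salazar, Greco, Achebe, Halvorsen, Takahashi, Kapoor, Mendoza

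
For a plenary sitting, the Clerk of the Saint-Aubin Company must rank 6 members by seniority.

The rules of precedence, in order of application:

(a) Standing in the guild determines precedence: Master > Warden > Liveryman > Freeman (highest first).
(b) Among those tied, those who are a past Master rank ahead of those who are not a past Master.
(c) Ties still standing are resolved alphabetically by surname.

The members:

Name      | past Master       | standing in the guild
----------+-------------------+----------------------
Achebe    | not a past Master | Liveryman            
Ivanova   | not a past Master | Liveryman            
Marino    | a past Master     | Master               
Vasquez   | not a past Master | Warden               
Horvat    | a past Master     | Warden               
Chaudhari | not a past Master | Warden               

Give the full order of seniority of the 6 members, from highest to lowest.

Marino, Horvat, Chaudhari, Vasquez, Achebe, Ivanova

By standing in the guild: Marino (Master); then Horvat, Chaudhari and Vasquez (Warden); then Achebe and Ivanova (Liveryman).
Among Horvat, Chaudhari and Vasquez, a past Master before not a past Master: Horvat (a past Master) before Chaudhari and Vasquez (not a past Master).
Among Chaudhari and Vasquez, alphabetically by surname: Chaudhari before Vasquez.
Achebe and Ivanova are each not a past Master, so the next rule applies.
Among Achebe and Ivanova, alphabetically by surname: Achebe before Ivanova.
Full order: Marino, Horvat, Chaudhari, Vasquez, Achebe, Ivanova.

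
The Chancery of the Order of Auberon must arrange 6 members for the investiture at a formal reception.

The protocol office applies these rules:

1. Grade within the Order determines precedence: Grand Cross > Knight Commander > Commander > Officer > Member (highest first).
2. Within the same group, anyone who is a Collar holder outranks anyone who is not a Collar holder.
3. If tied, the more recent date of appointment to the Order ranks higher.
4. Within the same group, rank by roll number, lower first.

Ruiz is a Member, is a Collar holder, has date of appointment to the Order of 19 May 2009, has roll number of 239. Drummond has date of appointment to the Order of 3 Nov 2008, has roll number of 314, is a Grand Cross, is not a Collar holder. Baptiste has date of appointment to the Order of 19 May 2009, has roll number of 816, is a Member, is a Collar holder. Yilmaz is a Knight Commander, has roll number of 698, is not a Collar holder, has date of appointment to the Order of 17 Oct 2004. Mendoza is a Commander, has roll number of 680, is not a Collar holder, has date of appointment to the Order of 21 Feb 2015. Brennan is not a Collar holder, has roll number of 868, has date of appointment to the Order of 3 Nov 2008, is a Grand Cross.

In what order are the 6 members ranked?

By grade within the Order: Drummond and Brennan (Grand Cross); then Yilmaz (Knight Commander); then Mendoza (Commander); then Ruiz and Baptiste (Member).
Drummond and Brennan are each not a Collar holder, so the next rule applies.
Drummond and Brennan both have date of appointment to the Order 3 Nov 2008, so the next rule applies.
Among Drummond and Brennan, by roll number (lower first): Drummond (314) before Brennan (868).
Ruiz and Baptiste are each a Collar holder, so the next rule applies.
Ruiz and Baptiste both have date of appointment to the Order 19 May 2009, so the next rule applies.
Among Ruiz and Baptiste, by roll number (lower first): Ruiz (239) before Baptiste (816).
Full order: Drummond, Brennan, Yilmaz, Mendoza, Ruiz, Baptiste.

Drummond, Brennan, Yilmaz, Mendoza, Ruiz, Baptiste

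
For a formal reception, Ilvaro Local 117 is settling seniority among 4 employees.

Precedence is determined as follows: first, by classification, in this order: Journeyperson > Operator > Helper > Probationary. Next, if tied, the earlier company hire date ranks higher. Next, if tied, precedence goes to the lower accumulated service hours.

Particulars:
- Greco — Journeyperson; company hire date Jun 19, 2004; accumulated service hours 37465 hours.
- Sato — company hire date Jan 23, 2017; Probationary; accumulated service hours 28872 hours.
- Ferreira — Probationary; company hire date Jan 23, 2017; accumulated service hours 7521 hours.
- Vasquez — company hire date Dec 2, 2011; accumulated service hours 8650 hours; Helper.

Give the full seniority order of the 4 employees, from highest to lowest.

By classification: Greco (Journeyperson); then Vasquez (Helper); then Ferreira and Sato (Probationary).
Ferreira and Sato both have company hire date Jan 23, 2017, so the next rule applies.
Among Ferreira and Sato, by accumulated service hours (lower first): Ferreira (7521 hours) before Sato (28872 hours).
Full order: Greco, Vasquez, Ferreira, Sato.

Greco, Vasquez, Ferreira, Sato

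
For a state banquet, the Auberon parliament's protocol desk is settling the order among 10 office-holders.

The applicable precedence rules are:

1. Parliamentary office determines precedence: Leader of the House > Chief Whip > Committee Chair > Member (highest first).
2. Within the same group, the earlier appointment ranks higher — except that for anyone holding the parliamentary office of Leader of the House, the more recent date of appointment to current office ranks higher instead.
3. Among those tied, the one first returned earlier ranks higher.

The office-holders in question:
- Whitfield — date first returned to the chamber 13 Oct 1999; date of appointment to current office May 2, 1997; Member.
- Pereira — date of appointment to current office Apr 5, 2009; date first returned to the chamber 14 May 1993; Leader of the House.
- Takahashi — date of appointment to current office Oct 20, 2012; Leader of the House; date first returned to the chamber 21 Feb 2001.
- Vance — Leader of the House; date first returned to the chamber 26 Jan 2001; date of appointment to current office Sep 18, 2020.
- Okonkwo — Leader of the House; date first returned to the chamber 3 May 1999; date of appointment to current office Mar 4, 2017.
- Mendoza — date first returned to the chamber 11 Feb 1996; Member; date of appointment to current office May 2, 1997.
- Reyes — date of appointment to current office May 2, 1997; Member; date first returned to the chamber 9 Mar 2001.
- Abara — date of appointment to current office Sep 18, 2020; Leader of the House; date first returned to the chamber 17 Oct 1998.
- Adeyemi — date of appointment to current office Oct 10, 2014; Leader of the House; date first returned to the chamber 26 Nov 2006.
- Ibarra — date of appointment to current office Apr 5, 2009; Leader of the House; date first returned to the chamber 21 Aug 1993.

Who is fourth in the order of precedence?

Adeyemi

By parliamentary office: Abara, Vance, Okonkwo, Adeyemi, Takahashi, Pereira and Ibarra (Leader of the House); then Mendoza, Whitfield and Reyes (Member).
Among Abara, Vance, Okonkwo, Adeyemi, Takahashi, Pereira and Ibarra, by date of appointment to current office (later first) (reversed rule for this group): Abara and Vance (Sep 18, 2020) before Okonkwo (Mar 4, 2017) before Adeyemi (Oct 10, 2014) before Takahashi (Oct 20, 2012) before Pereira and Ibarra (Apr 5, 2009).
Among Abara and Vance, by date first returned to the chamber (earlier first): Abara (17 Oct 1998) before Vance (26 Jan 2001).
Among Pereira and Ibarra, by date first returned to the chamber (earlier first): Pereira (14 May 1993) before Ibarra (21 Aug 1993).
Mendoza, Whitfield and Reyes all have date of appointment to current office May 2, 1997, so the next rule applies.
Among Mendoza, Whitfield and Reyes, by date first returned to the chamber (earlier first): Mendoza (11 Feb 1996) before Whitfield (13 Oct 1999) before Reyes (9 Mar 2001).
Order: Abara, Vance, Okonkwo, Adeyemi, Takahashi, Pereira, Ibarra, Mendoza, Whitfield, Reyes.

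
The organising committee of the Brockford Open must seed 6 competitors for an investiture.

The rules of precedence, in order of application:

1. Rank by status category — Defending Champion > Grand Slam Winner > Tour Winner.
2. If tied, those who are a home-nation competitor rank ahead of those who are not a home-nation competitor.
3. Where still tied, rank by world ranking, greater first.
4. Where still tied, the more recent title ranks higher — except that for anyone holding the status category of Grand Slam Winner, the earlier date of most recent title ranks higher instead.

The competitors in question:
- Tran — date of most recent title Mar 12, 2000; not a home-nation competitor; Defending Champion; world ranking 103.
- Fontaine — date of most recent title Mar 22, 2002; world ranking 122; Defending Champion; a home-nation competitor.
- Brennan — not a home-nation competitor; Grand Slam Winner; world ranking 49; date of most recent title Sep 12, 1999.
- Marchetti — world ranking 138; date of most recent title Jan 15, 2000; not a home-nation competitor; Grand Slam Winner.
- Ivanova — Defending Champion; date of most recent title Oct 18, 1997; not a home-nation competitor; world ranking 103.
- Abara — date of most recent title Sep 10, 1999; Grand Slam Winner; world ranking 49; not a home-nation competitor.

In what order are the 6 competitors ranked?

Fontaine, Tran, Ivanova, Marchetti, Abara, Brennan

By status category: Fontaine, Tran and Ivanova (Defending Champion); then Marchetti, Abara and Brennan (Grand Slam Winner).
Among Fontaine, Tran and Ivanova, a home-nation competitor before not a home-nation competitor: Fontaine (a home-nation competitor) before Tran and Ivanova (not a home-nation competitor).
Tran and Ivanova both have world ranking 103, so the next rule applies.
Among Tran and Ivanova, by date of most recent title (later first): Tran (Mar 12, 2000) before Ivanova (Oct 18, 1997).
Marchetti, Abara and Brennan are each not a home-nation competitor, so the next rule applies.
Among Marchetti, Abara and Brennan, by world ranking (higher first): Marchetti (138) before Abara and Brennan (49).
Among Abara and Brennan, by date of most recent title (earlier first) (reversed rule for this group): Abara (Sep 10, 1999) before Brennan (Sep 12, 1999).
Full order: Fontaine, Tran, Ivanova, Marchetti, Abara, Brennan.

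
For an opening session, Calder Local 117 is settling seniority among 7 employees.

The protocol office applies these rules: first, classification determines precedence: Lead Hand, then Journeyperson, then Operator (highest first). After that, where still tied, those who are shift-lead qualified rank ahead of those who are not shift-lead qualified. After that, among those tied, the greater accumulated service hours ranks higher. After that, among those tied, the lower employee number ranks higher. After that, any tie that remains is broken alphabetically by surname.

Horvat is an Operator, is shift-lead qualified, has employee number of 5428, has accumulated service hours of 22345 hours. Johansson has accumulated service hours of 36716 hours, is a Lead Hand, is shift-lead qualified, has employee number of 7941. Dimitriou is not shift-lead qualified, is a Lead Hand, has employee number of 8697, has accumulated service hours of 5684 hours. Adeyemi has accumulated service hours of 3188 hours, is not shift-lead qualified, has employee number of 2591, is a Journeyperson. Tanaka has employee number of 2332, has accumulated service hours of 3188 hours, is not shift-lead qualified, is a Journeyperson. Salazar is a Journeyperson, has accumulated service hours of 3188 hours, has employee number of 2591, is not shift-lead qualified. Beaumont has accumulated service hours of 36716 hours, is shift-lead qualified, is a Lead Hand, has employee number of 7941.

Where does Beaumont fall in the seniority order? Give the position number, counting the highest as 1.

By classification: Beaumont, Johansson and Dimitriou (Lead Hand); then Tanaka, Adeyemi and Salazar (Journeyperson); then Horvat (Operator).
Among Beaumont, Johansson and Dimitriou, shift-lead qualified before not shift-lead qualified: Beaumont and Johansson (shift-lead qualified) before Dimitriou (not shift-lead qualified).
Beaumont and Johansson both have accumulated service hours 36716 hours, so the next rule applies.
Beaumont and Johansson both have employee number 7941, so the next rule applies.
Among Beaumont and Johansson, alphabetically by surname: Beaumont before Johansson.
Tanaka, Adeyemi and Salazar are each not shift-lead qualified, so the next rule applies.
Tanaka, Adeyemi and Salazar all have accumulated service hours 3188 hours, so the next rule applies.
Among Tanaka, Adeyemi and Salazar, by employee number (lower first): Tanaka (2332) before Adeyemi and Salazar (2591).
Among Adeyemi and Salazar, alphabetically by surname: Adeyemi before Salazar.
Order: Beaumont, Johansson, Dimitriou, Tanaka, Adeyemi, Salazar, Horvat. So position 1.

1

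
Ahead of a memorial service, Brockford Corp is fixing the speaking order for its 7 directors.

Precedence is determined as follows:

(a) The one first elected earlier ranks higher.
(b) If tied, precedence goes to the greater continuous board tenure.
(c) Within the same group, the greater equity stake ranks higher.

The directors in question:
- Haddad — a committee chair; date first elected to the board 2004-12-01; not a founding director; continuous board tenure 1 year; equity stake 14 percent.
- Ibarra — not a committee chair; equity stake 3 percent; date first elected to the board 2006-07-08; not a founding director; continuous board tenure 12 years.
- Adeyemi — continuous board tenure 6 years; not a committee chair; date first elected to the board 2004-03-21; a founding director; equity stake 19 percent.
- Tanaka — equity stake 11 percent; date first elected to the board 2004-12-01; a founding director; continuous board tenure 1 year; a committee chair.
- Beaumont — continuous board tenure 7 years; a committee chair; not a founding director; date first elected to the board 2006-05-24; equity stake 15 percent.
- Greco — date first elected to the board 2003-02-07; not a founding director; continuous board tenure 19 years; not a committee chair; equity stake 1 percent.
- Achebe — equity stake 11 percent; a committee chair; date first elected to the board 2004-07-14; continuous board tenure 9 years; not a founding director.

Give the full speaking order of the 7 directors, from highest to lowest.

By date first elected to the board (earlier first): Greco (2003-02-07); then Adeyemi (2004-03-21); then Achebe (2004-07-14); then Haddad and Tanaka (both 2004-12-01); then Beaumont (2006-05-24); then Ibarra (2006-07-08).
Haddad and Tanaka both have continuous board tenure 1 year, so the next rule applies.
Among Haddad and Tanaka, by equity stake (higher first): Haddad (14 percent) before Tanaka (11 percent).
Full order: Greco, Adeyemi, Achebe, Haddad, Tanaka, Beaumont, Ibarra.

Greco, Adeyemi, Achebe, Haddad, Tanaka, Beaumont, Ibarra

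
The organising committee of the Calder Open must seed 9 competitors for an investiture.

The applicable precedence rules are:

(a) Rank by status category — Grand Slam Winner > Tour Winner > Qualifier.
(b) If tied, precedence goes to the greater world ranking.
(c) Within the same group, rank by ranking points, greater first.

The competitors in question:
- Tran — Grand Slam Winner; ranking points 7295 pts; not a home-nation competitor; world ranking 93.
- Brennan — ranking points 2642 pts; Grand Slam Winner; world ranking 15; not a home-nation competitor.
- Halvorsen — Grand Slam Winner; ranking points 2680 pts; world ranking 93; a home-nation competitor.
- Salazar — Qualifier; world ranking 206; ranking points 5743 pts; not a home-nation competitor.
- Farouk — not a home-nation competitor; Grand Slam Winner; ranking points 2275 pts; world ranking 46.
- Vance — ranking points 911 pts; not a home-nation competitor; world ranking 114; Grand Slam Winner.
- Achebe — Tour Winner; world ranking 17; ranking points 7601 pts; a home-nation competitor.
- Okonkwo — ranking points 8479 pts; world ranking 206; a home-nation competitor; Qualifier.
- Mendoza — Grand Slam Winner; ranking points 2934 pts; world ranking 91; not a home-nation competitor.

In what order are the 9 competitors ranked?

By status category: Vance, Tran, Halvorsen, Mendoza, Farouk and Brennan (Grand Slam Winner); then Achebe (Tour Winner); then Okonkwo and Salazar (Qualifier).
Among Vance, Tran, Halvorsen, Mendoza, Farouk and Brennan, by world ranking (higher first): Vance (114) before Tran and Halvorsen (93) before Mendoza (91) before Farouk (46) before Brennan (15).
Among Tran and Halvorsen, by ranking points (higher first): Tran (7295 pts) before Halvorsen (2680 pts).
Okonkwo and Salazar both have world ranking 206, so the next rule applies.
Among Okonkwo and Salazar, by ranking points (higher first): Okonkwo (8479 pts) before Salazar (5743 pts).
Full order: Vance, Tran, Halvorsen, Mendoza, Farouk, Brennan, Achebe, Okonkwo, Salazar.

Vance, Tran, Halvorsen, Mendoza, Farouk, Brennan, Achebe, Okonkwo, Salazar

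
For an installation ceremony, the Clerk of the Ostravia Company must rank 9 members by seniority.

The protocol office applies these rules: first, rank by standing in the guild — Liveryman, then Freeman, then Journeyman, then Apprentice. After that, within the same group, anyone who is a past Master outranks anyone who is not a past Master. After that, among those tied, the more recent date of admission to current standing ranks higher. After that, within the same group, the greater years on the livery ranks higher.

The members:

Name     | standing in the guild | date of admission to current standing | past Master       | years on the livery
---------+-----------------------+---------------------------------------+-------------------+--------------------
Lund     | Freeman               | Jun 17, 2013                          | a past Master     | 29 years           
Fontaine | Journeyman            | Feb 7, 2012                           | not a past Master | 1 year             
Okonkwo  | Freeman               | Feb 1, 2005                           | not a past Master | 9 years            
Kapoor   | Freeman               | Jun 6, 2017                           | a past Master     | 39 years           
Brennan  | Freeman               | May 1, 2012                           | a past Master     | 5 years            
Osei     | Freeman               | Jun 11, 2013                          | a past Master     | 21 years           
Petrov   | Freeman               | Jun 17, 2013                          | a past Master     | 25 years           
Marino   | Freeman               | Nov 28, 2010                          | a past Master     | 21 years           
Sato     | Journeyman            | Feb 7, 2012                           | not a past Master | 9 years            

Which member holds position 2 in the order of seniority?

Lund

By standing in the guild: Kapoor, Lund, Petrov, Osei, Brennan, Marino and Okonkwo (Freeman); then Sato and Fontaine (Journeyman).
Among Kapoor, Lund, Petrov, Osei, Brennan, Marino and Okonkwo, a past Master before not a past Master: Kapoor, Lund, Petrov, Osei, Brennan and Marino (a past Master) before Okonkwo (not a past Master).
Among Kapoor, Lund, Petrov, Osei, Brennan and Marino, by date of admission to current standing (later first): Kapoor (Jun 6, 2017) before Lund and Petrov (Jun 17, 2013) before Osei (Jun 11, 2013) before Brennan (May 1, 2012) before Marino (Nov 28, 2010).
Among Lund and Petrov, by years on the livery (higher first): Lund (29 years) before Petrov (25 years).
Sato and Fontaine are each not a past Master, so the next rule applies.
Sato and Fontaine both have date of admission to current standing Feb 7, 2012, so the next rule applies.
Among Sato and Fontaine, by years on the livery (higher first): Sato (9 years) before Fontaine (1 year).
Order: Kapoor, Lund, Petrov, Osei, Brennan, Marino, Okonkwo, Sato, Fontaine.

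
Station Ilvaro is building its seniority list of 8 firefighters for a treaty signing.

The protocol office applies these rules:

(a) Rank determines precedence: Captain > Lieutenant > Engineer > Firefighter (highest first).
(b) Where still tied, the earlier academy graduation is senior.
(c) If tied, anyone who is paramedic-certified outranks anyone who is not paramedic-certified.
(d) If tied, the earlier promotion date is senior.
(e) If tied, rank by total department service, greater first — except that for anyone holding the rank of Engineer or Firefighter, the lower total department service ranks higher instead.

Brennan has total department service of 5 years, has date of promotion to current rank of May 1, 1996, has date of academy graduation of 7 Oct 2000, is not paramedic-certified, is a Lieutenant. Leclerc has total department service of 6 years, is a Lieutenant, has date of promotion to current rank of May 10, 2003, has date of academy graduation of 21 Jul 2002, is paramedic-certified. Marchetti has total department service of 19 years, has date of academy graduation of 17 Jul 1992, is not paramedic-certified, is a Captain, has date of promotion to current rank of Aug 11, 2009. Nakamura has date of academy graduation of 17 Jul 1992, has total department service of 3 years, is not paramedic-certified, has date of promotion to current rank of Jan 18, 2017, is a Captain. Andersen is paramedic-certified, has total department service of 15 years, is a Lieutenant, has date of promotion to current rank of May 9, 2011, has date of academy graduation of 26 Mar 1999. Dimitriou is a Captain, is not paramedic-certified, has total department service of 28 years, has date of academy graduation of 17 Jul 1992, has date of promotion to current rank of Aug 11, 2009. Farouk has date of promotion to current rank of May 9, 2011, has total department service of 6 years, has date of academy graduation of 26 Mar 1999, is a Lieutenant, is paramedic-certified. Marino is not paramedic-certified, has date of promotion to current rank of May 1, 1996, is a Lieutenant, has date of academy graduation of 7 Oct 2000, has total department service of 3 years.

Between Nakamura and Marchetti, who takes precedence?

By rank: Dimitriou, Marchetti and Nakamura (Captain); then Andersen, Farouk, Brennan, Marino and Leclerc (Lieutenant).
Dimitriou, Marchetti and Nakamura all have date of academy graduation 17 Jul 1992, so the next rule applies.
Dimitriou, Marchetti and Nakamura are each not paramedic-certified, so the next rule applies.
Among Dimitriou, Marchetti and Nakamura, by date of promotion to current rank (earlier first): Dimitriou and Marchetti (Aug 11, 2009) before Nakamura (Jan 18, 2017).
Among Dimitriou and Marchetti, by total department service (higher first): Dimitriou (28 years) before Marchetti (19 years).
Among Andersen, Farouk, Brennan, Marino and Leclerc, by date of academy graduation (earlier first): Andersen and Farouk (26 Mar 1999) before Brennan and Marino (7 Oct 2000) before Leclerc (21 Jul 2002).
Andersen and Farouk are each paramedic-certified, so the next rule applies.
Andersen and Farouk both have date of promotion to current rank May 9, 2011, so the next rule applies.
Among Andersen and Farouk, by total department service (higher first): Andersen (15 years) before Farouk (6 years).
Brennan and Marino are each not paramedic-certified, so the next rule applies.
Brennan and Marino both have date of promotion to current rank May 1, 1996, so the next rule applies.
Among Brennan and Marino, by total department service (higher first): Brennan (5 years) before Marino (3 years).
So Marchetti takes precedence.

Marchetti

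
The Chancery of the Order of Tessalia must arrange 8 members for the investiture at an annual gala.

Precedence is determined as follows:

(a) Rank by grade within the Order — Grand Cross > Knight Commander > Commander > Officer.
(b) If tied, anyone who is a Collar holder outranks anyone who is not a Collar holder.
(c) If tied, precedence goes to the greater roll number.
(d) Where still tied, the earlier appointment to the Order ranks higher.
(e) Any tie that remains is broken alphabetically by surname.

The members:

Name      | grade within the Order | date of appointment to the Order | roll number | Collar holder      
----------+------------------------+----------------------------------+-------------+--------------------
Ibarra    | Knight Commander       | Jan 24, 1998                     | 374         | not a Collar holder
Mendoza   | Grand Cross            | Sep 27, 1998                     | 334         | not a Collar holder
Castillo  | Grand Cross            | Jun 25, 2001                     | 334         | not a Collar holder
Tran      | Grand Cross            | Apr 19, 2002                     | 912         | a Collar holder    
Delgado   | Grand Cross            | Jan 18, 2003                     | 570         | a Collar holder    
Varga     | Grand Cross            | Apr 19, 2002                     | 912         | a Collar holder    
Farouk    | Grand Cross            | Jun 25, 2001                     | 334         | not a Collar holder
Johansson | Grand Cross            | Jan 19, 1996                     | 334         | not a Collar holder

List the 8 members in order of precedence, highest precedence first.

By grade within the Order: Tran, Varga, Delgado, Johansson, Mendoza, Castillo and Farouk (Grand Cross); then Ibarra (Knight Commander).
Among Tran, Varga, Delgado, Johansson, Mendoza, Castillo and Farouk, a Collar holder before not a Collar holder: Tran, Varga and Delgado (a Collar holder) before Johansson, Mendoza, Castillo and Farouk (not a Collar holder).
Among Tran, Varga and Delgado, by roll number (higher first): Tran and Varga (912) before Delgado (570).
Tran and Varga both have date of appointment to the Order Apr 19, 2002, so the next rule applies.
Among Tran and Varga, alphabetically by surname: Tran before Varga.
Johansson, Mendoza, Castillo and Farouk all have roll number 334, so the next rule applies.
Among Johansson, Mendoza, Castillo and Farouk, by date of appointment to the Order (earlier first): Johansson (Jan 19, 1996) before Mendoza (Sep 27, 1998) before Castillo and Farouk (Jun 25, 2001).
Among Castillo and Farouk, alphabetically by surname: Castillo before Farouk.
Full order: Tran, Varga, Delgado, Johansson, Mendoza, Castillo, Farouk, Ibarra.

Tran, Varga, Delgado, Johansson, Mendoza, Castillo, Farouk, Ibarra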